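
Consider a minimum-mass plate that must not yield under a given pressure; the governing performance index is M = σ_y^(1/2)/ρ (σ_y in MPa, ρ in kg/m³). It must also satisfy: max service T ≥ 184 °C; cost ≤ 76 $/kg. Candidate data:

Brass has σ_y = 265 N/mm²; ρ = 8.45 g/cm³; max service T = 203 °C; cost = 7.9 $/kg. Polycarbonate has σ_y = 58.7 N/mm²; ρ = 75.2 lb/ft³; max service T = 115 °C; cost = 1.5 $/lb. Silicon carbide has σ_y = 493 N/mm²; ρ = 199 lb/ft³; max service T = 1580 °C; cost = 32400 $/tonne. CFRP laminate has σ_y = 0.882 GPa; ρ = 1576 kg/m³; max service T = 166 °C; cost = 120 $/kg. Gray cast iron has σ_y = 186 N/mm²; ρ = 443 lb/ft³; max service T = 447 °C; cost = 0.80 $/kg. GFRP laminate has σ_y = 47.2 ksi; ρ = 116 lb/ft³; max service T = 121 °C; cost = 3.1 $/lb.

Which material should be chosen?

silicon carbide

Screen on constraints: max service T ≥ 184 °C; cost ≤ 76 $/kg. Survivors: brass, silicon carbide, gray cast iron.
In SI units:
  brass: σ_y = 265.0 MPa, ρ = 8450 kg/m³
  silicon carbide: σ_y = 493.0 MPa, ρ = 3188 kg/m³
  gray cast iron: σ_y = 186.0 MPa, ρ = 7096 kg/m³
  silicon carbide: M = 6.97×10⁻³
  brass: M = 1.93×10⁻³
  gray cast iron: M = 1.92×10⁻³
Silicon carbide ranks first.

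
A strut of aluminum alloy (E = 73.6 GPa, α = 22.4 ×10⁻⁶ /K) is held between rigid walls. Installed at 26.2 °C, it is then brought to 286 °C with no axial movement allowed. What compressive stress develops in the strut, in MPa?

ΔT = 259.8 K. Constrained thermal stress σ = E·α·ΔT = 73.60×10³ MPa × 22.4×10⁻⁶ × 259.8 = 428 MPa (compressive).

428 MPa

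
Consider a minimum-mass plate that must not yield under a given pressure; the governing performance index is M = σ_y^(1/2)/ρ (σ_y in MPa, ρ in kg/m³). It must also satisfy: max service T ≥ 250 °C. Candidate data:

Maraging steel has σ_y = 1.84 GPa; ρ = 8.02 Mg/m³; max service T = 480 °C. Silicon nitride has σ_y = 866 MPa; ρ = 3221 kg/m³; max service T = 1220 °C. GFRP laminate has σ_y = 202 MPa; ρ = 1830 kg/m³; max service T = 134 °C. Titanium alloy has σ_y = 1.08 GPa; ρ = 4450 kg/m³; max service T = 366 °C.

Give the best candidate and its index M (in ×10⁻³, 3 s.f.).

Screen on constraints: max service T ≥ 250 °C. Survivors: maraging steel, silicon nitride, titanium alloy.
In SI units:
  maraging steel: σ_y = 1840 MPa, ρ = 8020 kg/m³
  silicon nitride: σ_y = 866.0 MPa, ρ = 3221 kg/m³
  titanium alloy: σ_y = 1080 MPa, ρ = 4450 kg/m³
  silicon nitride: M = 9.14×10⁻³
  titanium alloy: M = 7.39×10⁻³
  maraging steel: M = 5.35×10⁻³
The maximum is for silicon nitride.

silicon nitride, M = 9.14×10⁻³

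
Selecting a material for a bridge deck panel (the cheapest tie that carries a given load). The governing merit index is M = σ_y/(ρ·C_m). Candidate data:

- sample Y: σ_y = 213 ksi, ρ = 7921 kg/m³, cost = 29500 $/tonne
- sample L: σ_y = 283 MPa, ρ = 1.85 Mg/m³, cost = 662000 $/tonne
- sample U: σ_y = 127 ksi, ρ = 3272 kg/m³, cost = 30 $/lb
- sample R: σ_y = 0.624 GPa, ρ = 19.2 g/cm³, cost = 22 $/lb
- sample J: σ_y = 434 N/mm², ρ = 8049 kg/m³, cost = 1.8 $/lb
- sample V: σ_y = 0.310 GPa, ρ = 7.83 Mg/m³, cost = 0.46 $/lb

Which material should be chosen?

sample V

Putting every candidate on a common basis:
  sample Y: σ_y = 1469 MPa, ρ = 7921 kg/m³, cost = 29.50 $/kg
  sample L: σ_y = 283.0 MPa, ρ = 1850 kg/m³, cost = 662.0 $/kg
  sample U: σ_y = 875.6 MPa, ρ = 3272 kg/m³, cost = 66.14 $/kg
  sample R: σ_y = 624.0 MPa, ρ = 19200 kg/m³, cost = 48.50 $/kg
  sample J: σ_y = 434.0 MPa, ρ = 8049 kg/m³, cost = 3.968 $/kg
  sample V: σ_y = 310.0 MPa, ρ = 7830 kg/m³, cost = 1.014 $/kg
  sample V: M = 39.0 kN·m per $
  sample J: M = 13.6 kN·m per $
  sample Y: M = 6.28 kN·m per $
  sample U: M = 4.05 kN·m per $
  sample R: M = 0.670 kN·m per $
  sample L: M = 0.231 kN·m per $
Sample V ranks first.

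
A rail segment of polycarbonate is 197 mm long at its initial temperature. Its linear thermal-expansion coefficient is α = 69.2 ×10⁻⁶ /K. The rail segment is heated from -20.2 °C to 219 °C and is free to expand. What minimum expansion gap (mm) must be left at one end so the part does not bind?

ΔT = 219 − (-20.2) = 239.2 K.
ΔL = α·L₀·ΔT = 69.2×10⁻⁶ × 197 mm × 239.2 K = 3.26 mm.

3.26 mm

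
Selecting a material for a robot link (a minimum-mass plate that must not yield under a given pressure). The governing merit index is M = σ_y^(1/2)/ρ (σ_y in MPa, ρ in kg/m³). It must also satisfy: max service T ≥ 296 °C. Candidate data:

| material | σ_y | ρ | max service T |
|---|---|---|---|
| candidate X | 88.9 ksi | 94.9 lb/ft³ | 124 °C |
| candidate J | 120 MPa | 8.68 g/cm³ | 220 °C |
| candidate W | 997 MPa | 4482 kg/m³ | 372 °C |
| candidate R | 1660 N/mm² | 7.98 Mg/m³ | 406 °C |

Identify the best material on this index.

Screen on constraints: max service T ≥ 296 °C. Survivors: candidate W, candidate R.
Convert each candidate to consistent units, then evaluate M:
  candidate W: σ_y = 997.0 MPa, ρ = 4482 kg/m³
  candidate R: σ_y = 1660 MPa, ρ = 7980 kg/m³
  candidate W: M = 7.04×10⁻³
  candidate R: M = 5.11×10⁻³
Candidate W ranks first.

candidate W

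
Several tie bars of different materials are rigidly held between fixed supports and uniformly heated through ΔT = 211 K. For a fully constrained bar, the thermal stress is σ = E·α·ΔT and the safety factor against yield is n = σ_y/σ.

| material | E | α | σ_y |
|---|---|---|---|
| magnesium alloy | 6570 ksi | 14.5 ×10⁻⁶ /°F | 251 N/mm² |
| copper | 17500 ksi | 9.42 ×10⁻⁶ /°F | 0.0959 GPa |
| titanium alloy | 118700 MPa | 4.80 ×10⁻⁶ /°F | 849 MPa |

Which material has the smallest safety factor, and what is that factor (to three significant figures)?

With everything in SI (GPa, ×10⁻⁶/K, MPa):
  magnesium alloy: E = 45.30, α = 26.1, σ_y = 251.0 → σ = 249 MPa, n = 1.01
  copper: E = 120.7, α = 17.0, σ_y = 95.90 → σ = 432 MPa, n = 0.222
  titanium alloy: E = 118.7, α = 8.64, σ_y = 849.0 → σ = 216 MPa, n = 3.92
The minimum is copper at n = 0.222.

copper, n = 0.222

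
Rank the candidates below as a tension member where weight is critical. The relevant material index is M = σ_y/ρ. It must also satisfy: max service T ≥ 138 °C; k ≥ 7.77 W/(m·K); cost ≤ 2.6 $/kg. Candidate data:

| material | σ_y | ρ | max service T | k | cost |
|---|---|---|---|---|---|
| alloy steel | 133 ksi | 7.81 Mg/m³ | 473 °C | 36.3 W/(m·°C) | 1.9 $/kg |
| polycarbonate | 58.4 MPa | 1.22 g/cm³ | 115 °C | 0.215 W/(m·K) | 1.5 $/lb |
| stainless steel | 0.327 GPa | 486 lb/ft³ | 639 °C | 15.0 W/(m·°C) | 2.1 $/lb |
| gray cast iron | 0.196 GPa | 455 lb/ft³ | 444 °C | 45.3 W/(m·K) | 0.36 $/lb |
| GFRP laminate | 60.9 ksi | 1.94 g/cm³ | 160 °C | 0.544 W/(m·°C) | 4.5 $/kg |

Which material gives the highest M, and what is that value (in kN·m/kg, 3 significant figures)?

Screen on constraints: max service T ≥ 138 °C; k ≥ 7.77 W/(m·K); cost ≤ 2.6 $/kg. Survivors: alloy steel, gray cast iron.
Putting every candidate on a common basis:
  alloy steel: σ_y = 917.0 MPa, ρ = 7810 kg/m³
  gray cast iron: σ_y = 196.0 MPa, ρ = 7288 kg/m³
  alloy steel: M = 117 kN·m/kg
  gray cast iron: M = 26.9 kN·m/kg
Alloy steel ranks first.

alloy steel, M = 117 kN·m/kg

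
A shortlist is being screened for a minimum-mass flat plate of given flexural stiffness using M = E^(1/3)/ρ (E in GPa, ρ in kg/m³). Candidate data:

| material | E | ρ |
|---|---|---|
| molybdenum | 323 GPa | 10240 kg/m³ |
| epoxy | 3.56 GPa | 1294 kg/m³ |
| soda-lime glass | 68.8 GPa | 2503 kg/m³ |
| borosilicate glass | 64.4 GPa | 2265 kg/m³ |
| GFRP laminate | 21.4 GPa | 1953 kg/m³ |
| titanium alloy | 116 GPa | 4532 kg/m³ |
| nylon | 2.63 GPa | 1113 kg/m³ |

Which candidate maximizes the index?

Per-candidate index values:
  borosilicate glass: M = 1.77×10⁻³
  soda-lime glass: M = 1.64×10⁻³
  GFRP laminate: M = 1.42×10⁻³
  nylon: M = 1.24×10⁻³
  epoxy: M = 1.18×10⁻³
  titanium alloy: M = 1.08×10⁻³
  molybdenum: M = 0.670×10⁻³
Borosilicate glass has the largest M.

borosilicate glass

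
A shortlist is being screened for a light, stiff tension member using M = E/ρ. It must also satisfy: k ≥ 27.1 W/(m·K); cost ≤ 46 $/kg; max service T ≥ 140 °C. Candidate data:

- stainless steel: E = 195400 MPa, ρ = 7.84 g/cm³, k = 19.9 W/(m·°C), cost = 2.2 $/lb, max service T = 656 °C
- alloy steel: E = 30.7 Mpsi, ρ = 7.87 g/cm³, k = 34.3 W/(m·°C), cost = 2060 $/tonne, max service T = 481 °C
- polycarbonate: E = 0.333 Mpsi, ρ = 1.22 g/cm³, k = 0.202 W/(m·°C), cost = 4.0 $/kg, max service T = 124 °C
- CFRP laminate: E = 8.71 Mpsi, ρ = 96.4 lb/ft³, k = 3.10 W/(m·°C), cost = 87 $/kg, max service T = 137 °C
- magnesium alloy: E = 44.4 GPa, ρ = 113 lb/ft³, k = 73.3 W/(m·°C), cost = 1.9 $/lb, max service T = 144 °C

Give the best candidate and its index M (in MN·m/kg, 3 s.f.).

alloy steel, M = 26.9 MN·m/kg

Screen on constraints: k ≥ 27.1 W/(m·K); cost ≤ 46 $/kg; max service T ≥ 140 °C. Survivors: alloy steel, magnesium alloy.
Normalizing units and computing the index:
  alloy steel: E = 211.7 GPa, ρ = 7870 kg/m³
  magnesium alloy: E = 44.40 GPa, ρ = 1810 kg/m³
  alloy steel: M = 26.9 MN·m/kg
  magnesium alloy: M = 24.5 MN·m/kg
The maximum is for alloy steel.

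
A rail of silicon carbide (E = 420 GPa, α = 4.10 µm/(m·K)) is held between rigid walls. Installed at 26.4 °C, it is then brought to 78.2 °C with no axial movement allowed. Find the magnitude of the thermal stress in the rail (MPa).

89.2 MPa

ΔT = 51.80 K. Constrained thermal stress σ = E·α·ΔT = 420.0×10³ MPa × 4.10×10⁻⁶ × 51.80 = 89.2 MPa (compressive).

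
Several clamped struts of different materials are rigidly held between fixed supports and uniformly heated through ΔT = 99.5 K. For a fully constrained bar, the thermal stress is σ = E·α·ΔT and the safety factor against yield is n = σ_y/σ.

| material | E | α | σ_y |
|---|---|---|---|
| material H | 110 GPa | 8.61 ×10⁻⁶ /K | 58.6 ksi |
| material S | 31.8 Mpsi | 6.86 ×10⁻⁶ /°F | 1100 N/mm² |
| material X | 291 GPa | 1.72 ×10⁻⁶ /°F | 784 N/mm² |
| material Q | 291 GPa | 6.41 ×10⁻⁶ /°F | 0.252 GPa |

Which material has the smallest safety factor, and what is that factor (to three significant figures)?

material Q, n = 0.754

Per material, after unit conversion:
  material H: E = 110.0, α = 8.61, σ_y = 404.0 → σ = 94.2 MPa, n = 4.29
  material S: E = 219.3, α = 12.3, σ_y = 1100 → σ = 269 MPa, n = 4.08
  material X: E = 291.0, α = 3.10, σ_y = 784.0 → σ = 89.6 MPa, n = 8.75
  material Q: E = 291.0, α = 11.5, σ_y = 252.0 → σ = 334 MPa, n = 0.754
Material Q has the lowest safety factor, n = 0.754.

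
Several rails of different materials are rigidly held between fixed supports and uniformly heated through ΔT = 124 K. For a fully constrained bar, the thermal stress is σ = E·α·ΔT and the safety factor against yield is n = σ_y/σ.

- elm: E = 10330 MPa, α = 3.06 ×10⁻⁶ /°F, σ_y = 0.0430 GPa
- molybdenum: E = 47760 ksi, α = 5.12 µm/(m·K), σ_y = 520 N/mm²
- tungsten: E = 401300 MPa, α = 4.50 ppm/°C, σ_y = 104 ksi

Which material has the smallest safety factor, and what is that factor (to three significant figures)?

In consistent units (E in GPa, α in ×10⁻⁶/K, σ_y in MPa):
  elm: E = 10.33, α = 5.51, σ_y = 43.00 → σ = 7.06 MPa, n = 6.09
  molybdenum: E = 329.3, α = 5.12, σ_y = 520.0 → σ = 209 MPa, n = 2.49
  tungsten: E = 401.3, α = 4.50, σ_y = 717.1 → σ = 224 MPa, n = 3.20
The minimum is molybdenum at n = 2.49.

molybdenum, n = 2.49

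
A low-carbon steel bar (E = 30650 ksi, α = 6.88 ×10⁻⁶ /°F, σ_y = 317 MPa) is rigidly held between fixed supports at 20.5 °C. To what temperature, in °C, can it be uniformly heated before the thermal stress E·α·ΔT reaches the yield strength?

142 °C

E = 30650 ksi = 211.3 GPa.
α = 6.88×10⁻⁶/°F × 9/5 = 12.4×10⁻⁶/K.
E·α·ΔT = 317.0 MPa ⇒ ΔT = 317.0 / (211.3×10³ × 12.4×10⁻⁶) = 121.1 K.
T = 20.5 + 121.1 = 141.6 °C.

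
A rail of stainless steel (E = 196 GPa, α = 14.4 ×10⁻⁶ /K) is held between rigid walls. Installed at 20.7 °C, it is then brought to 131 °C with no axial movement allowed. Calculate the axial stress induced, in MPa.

ΔT = 110.3 K. Constrained thermal stress σ = E·α·ΔT = 196.0×10³ MPa × 14.4×10⁻⁶ × 110.3 = 311 MPa (compressive).

311 MPa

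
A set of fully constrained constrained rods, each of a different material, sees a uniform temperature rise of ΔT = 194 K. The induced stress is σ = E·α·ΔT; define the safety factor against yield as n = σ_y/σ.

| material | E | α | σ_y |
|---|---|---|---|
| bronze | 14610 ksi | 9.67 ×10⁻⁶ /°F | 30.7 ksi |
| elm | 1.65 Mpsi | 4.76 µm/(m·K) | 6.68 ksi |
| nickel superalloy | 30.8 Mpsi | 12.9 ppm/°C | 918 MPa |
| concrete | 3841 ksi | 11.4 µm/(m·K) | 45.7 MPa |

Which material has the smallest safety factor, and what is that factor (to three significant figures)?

bronze, n = 0.622

With everything in SI (GPa, ×10⁻⁶/K, MPa):
  bronze: E = 100.7, α = 17.4, σ_y = 211.7 → σ = 340 MPa, n = 0.622
  elm: E = 11.38, α = 4.76, σ_y = 46.06 → σ = 10.5 MPa, n = 4.38
  nickel superalloy: E = 212.4, α = 12.9, σ_y = 918.0 → σ = 531 MPa, n = 1.73
  concrete: E = 26.48, α = 11.4, σ_y = 45.70 → σ = 58.6 MPa, n = 0.780
The minimum is bronze at n = 0.622.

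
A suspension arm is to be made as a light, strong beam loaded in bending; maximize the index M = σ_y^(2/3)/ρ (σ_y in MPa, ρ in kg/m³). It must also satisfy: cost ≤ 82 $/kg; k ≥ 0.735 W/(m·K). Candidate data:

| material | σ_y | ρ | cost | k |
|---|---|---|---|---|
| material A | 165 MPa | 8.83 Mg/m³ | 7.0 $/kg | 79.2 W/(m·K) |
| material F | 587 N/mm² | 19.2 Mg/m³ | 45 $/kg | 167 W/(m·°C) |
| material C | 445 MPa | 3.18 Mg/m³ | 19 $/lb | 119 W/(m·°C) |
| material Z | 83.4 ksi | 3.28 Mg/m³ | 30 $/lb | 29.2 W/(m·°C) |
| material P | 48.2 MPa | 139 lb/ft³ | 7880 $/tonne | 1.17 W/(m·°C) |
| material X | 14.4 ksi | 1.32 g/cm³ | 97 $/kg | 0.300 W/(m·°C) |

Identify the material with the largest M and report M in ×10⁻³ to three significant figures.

material Z, M = 21.1×10⁻³

Screen on constraints: cost ≤ 82 $/kg; k ≥ 0.735 W/(m·K). Survivors: material A, material F, material C, material Z, material P.
Convert each candidate to consistent units, then evaluate M:
  material A: σ_y = 165.0 MPa, ρ = 8830 kg/m³
  material F: σ_y = 587.0 MPa, ρ = 19200 kg/m³
  material C: σ_y = 445.0 MPa, ρ = 3180 kg/m³
  material Z: σ_y = 575.0 MPa, ρ = 3280 kg/m³
  material P: σ_y = 48.20 MPa, ρ = 2227 kg/m³
  material Z: M = 21.1×10⁻³
  material C: M = 18.3×10⁻³
  material P: M = 5.95×10⁻³
  material F: M = 3.65×10⁻³
  material A: M = 3.41×10⁻³
The maximum is for material Z.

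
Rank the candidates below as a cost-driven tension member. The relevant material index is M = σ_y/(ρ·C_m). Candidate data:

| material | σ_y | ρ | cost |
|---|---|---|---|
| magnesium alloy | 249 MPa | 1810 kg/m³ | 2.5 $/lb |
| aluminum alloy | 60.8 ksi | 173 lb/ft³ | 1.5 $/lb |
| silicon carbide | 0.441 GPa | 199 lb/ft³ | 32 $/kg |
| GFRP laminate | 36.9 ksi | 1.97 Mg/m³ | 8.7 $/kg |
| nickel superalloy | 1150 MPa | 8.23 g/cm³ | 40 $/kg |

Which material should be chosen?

aluminum alloy

Putting every candidate on a common basis:
  magnesium alloy: σ_y = 249.0 MPa, ρ = 1810 kg/m³, cost = 5.511 $/kg
  aluminum alloy: σ_y = 419.2 MPa, ρ = 2771 kg/m³, cost = 3.307 $/kg
  silicon carbide: σ_y = 441.0 MPa, ρ = 3188 kg/m³, cost = 32.00 $/kg
  GFRP laminate: σ_y = 254.4 MPa, ρ = 1970 kg/m³, cost = 8.700 $/kg
  nickel superalloy: σ_y = 1150 MPa, ρ = 8230 kg/m³, cost = 40.00 $/kg
  aluminum alloy: M = 45.7 kN·m per $
  magnesium alloy: M = 25.0 kN·m per $
  GFRP laminate: M = 14.8 kN·m per $
  silicon carbide: M = 4.32 kN·m per $
  nickel superalloy: M = 3.49 kN·m per $
Highest index: aluminum alloy.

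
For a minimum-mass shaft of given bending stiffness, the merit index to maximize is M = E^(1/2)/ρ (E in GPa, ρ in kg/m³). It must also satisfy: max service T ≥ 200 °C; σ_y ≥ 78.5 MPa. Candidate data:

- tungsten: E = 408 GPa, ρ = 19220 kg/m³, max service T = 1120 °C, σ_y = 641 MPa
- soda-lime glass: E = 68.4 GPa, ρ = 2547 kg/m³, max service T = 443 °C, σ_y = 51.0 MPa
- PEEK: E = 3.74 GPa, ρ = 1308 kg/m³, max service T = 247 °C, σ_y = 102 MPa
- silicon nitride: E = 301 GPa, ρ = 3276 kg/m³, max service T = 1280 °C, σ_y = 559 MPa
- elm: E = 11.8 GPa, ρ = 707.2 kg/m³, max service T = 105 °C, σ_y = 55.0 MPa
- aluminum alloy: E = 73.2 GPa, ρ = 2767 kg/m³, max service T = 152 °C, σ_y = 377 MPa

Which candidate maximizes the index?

Screen on constraints: max service T ≥ 200 °C; σ_y ≥ 78.5 MPa. Survivors: tungsten, PEEK, silicon nitride.
Computing M directly (units already consistent):
  silicon nitride: M = 5.30×10⁻³
  PEEK: M = 1.48×10⁻³
  tungsten: M = 1.05×10⁻³
Highest index: silicon nitride.

silicon nitride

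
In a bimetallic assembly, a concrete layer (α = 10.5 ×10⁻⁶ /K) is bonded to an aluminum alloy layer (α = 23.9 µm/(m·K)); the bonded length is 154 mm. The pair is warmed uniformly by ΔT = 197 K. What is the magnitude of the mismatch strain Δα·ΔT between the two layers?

2.64×10⁻³

Δα = |10.5 − 23.9|×10⁻⁶/K = 13.4×10⁻⁶/K.
Mismatch strain = Δα·ΔT = 13.4×10⁻⁶ × 197.0 = 2.64×10⁻³.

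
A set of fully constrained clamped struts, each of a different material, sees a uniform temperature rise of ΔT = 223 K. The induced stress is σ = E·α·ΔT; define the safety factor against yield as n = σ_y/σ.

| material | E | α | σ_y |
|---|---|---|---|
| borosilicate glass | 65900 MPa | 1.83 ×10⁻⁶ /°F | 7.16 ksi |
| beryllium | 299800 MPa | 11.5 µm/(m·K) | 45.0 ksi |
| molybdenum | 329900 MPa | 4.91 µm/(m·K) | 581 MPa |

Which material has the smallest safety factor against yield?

Per material, after unit conversion:
  borosilicate glass: E = 65.90, α = 3.29, σ_y = 49.37 → σ = 48.4 MPa, n = 1.02
  beryllium: E = 299.8, α = 11.5, σ_y = 310.3 → σ = 769 MPa, n = 0.404
  molybdenum: E = 329.9, α = 4.91, σ_y = 581.0 → σ = 361 MPa, n = 1.61
Beryllium has the lowest safety factor, n = 0.404.

beryllium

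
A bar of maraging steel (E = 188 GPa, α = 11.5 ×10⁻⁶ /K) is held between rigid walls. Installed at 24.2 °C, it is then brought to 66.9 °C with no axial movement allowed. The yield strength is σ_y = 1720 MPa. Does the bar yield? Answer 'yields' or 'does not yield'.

ΔT = 42.70 K. Constrained thermal stress σ = E·α·ΔT = 188.0×10³ MPa × 11.5×10⁻⁶ × 42.70 = 92.3 MPa (compressive).
Compare to σ_y = 1720 MPa: σ < σ_y, so it does not yield.

does not yield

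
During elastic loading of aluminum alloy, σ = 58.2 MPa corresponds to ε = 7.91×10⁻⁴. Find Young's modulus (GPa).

73.6 GPa

E = σ/ε = 58.2 MPa / 7.91×10⁻⁴ = 73580 MPa = 73.6 GPa.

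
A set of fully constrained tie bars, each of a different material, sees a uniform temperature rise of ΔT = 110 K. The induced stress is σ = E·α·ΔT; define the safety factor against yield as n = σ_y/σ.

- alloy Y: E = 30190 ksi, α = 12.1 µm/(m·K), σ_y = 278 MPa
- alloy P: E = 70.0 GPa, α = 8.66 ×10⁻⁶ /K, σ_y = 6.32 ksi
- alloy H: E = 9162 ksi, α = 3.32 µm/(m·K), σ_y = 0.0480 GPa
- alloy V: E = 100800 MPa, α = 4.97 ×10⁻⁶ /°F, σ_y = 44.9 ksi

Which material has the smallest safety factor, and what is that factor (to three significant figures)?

alloy P, n = 0.653

Per material, after unit conversion:
  alloy Y: E = 208.2, α = 12.1, σ_y = 278.0 → σ = 277 MPa, n = 1.00
  alloy P: E = 70.00, α = 8.66, σ_y = 43.57 → σ = 66.7 MPa, n = 0.653
  alloy H: E = 63.17, α = 3.32, σ_y = 48.00 → σ = 23.1 MPa, n = 2.08
  alloy V: E = 100.8, α = 8.95, σ_y = 309.6 → σ = 99.2 MPa, n = 3.12
Alloy P has the lowest safety factor, n = 0.653.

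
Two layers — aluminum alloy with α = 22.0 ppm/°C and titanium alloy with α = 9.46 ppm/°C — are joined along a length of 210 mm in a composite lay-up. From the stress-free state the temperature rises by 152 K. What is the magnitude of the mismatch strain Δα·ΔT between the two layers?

Δα = |22.0 − 9.46|×10⁻⁶/K = 12.5×10⁻⁶/K.
Mismatch strain = Δα·ΔT = 12.5×10⁻⁶ × 152.0 = 1.91×10⁻³.

1.91×10⁻³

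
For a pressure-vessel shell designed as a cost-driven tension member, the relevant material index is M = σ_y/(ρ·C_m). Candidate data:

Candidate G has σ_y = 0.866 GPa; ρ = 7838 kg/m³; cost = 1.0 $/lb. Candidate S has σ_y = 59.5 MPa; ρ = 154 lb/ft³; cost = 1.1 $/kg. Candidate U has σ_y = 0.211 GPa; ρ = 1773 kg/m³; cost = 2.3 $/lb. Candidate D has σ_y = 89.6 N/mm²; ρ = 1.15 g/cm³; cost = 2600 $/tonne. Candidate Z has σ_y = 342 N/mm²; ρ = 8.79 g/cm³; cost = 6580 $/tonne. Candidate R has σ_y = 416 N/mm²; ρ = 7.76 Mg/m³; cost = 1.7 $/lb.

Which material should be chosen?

candidate G

In SI units:
  candidate G: σ_y = 866.0 MPa, ρ = 7838 kg/m³, cost = 2.205 $/kg
  candidate S: σ_y = 59.50 MPa, ρ = 2467 kg/m³, cost = 1.100 $/kg
  candidate U: σ_y = 211.0 MPa, ρ = 1773 kg/m³, cost = 5.071 $/kg
  candidate D: σ_y = 89.60 MPa, ρ = 1150 kg/m³, cost = 2.600 $/kg
  candidate Z: σ_y = 342.0 MPa, ρ = 8790 kg/m³, cost = 6.580 $/kg
  candidate R: σ_y = 416.0 MPa, ρ = 7760 kg/m³, cost = 3.748 $/kg
  candidate G: M = 50.1 kN·m per $
  candidate D: M = 30.0 kN·m per $
  candidate U: M = 23.5 kN·m per $
  candidate S: M = 21.9 kN·m per $
  candidate R: M = 14.3 kN·m per $
  candidate Z: M = 5.91 kN·m per $
Candidate G ranks first.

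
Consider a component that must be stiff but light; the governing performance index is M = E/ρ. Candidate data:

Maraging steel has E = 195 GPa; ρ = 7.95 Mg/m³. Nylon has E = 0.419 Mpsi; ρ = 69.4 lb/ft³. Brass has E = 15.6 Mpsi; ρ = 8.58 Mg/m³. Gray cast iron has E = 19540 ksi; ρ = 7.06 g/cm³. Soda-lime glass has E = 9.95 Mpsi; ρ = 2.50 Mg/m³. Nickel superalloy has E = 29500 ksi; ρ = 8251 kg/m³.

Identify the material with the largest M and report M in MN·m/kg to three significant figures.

soda-lime glass, M = 27.4 MN·m/kg

Normalizing units and computing the index:
  maraging steel: E = 195.0 GPa, ρ = 7950 kg/m³
  nylon: E = 2.889 GPa, ρ = 1112 kg/m³
  brass: E = 107.6 GPa, ρ = 8580 kg/m³
  gray cast iron: E = 134.7 GPa, ρ = 7060 kg/m³
  soda-lime glass: E = 68.60 GPa, ρ = 2500 kg/m³
  nickel superalloy: E = 203.4 GPa, ρ = 8251 kg/m³
  soda-lime glass: M = 27.4 MN·m/kg
  nickel superalloy: M = 24.7 MN·m/kg
  maraging steel: M = 24.5 MN·m/kg
  gray cast iron: M = 19.1 MN·m/kg
  brass: M = 12.5 MN·m/kg
  nylon: M = 2.60 MN·m/kg
The maximum is for soda-lime glass.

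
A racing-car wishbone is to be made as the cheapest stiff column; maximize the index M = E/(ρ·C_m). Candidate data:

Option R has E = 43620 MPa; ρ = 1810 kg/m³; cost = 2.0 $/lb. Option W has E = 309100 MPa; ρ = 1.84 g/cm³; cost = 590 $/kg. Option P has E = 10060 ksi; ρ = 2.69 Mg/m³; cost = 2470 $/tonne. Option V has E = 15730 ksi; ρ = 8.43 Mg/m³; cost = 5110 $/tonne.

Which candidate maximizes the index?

After converting to SI:
  option R: E = 43.62 GPa, ρ = 1810 kg/m³, cost = 4.409 $/kg
  option W: E = 309.1 GPa, ρ = 1840 kg/m³, cost = 590.0 $/kg
  option P: E = 69.36 GPa, ρ = 2690 kg/m³, cost = 2.470 $/kg
  option V: E = 108.5 GPa, ρ = 8430 kg/m³, cost = 5.110 $/kg
  option P: M = 10.4 MN·m per $
  option R: M = 5.47 MN·m per $
  option V: M = 2.52 MN·m per $
  option W: M = 0.285 MN·m per $
Option P ranks first.

option P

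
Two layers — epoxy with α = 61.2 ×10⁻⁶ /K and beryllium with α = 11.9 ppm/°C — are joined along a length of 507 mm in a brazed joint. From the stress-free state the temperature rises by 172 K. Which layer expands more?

α(epoxy) = 61.2×10⁻⁶/K vs α(beryllium) = 11.9×10⁻⁶/K.
Higher α expands more for the same ΔT: epoxy.

epoxy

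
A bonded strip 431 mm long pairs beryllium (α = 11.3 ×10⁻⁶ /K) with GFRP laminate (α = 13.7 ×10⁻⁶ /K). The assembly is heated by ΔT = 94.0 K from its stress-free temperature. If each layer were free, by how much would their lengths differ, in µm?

Δα = |11.3 − 13.7|×10⁻⁶/K = 2.40×10⁻⁶/K.
ΔL_mismatch = Δα·L·ΔT = 2.40×10⁻⁶ × 431.0 mm × 94.0 K = 97.2 µm.

97.2 µm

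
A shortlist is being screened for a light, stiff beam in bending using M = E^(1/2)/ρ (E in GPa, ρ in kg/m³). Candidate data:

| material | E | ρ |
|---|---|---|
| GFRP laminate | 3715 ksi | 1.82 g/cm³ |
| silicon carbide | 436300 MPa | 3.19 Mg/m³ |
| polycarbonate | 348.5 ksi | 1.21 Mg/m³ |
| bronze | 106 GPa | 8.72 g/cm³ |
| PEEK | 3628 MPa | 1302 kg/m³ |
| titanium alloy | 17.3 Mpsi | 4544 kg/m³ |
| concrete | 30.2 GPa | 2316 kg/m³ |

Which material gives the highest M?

Normalizing units and computing the index:
  GFRP laminate: E = 25.61 GPa, ρ = 1820 kg/m³
  silicon carbide: E = 436.3 GPa, ρ = 3190 kg/m³
  polycarbonate: E = 2.403 GPa, ρ = 1210 kg/m³
  bronze: E = 106.0 GPa, ρ = 8720 kg/m³
  PEEK: E = 3.628 GPa, ρ = 1302 kg/m³
  titanium alloy: E = 119.3 GPa, ρ = 4544 kg/m³
  concrete: E = 30.20 GPa, ρ = 2316 kg/m³
  silicon carbide: M = 6.55×10⁻³
  GFRP laminate: M = 2.78×10⁻³
  titanium alloy: M = 2.40×10⁻³
  concrete: M = 2.37×10⁻³
  PEEK: M = 1.46×10⁻³
  polycarbonate: M = 1.28×10⁻³
  bronze: M = 1.18×10⁻³
Silicon carbide has the largest M.

silicon carbide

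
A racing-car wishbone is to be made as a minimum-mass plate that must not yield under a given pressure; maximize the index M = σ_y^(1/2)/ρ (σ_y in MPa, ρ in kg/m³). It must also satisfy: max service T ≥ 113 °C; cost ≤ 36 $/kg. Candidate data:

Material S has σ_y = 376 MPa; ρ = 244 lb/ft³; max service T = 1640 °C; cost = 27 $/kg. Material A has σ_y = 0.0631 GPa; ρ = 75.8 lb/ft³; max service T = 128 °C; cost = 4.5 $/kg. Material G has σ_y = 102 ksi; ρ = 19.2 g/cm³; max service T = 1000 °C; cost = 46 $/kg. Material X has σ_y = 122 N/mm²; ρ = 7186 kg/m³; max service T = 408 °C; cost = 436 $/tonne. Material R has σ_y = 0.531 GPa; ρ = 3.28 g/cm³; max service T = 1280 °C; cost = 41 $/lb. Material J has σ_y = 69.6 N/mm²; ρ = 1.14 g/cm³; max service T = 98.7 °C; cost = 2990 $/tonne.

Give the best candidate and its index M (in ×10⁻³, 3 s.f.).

Screen on constraints: max service T ≥ 113 °C; cost ≤ 36 $/kg. Survivors: material S, material A, material X.
After converting to SI:
  material S: σ_y = 376.0 MPa, ρ = 3909 kg/m³
  material A: σ_y = 63.10 MPa, ρ = 1214 kg/m³
  material X: σ_y = 122.0 MPa, ρ = 7186 kg/m³
  material A: M = 6.54×10⁻³
  material S: M = 4.96×10⁻³
  material X: M = 1.54×10⁻³
Material A ranks first.

material A, M = 6.54×10⁻³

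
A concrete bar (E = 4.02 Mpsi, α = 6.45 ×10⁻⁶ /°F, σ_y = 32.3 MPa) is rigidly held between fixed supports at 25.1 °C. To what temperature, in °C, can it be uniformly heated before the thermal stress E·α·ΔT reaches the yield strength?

E = 4.02 Mpsi = 27.72 GPa.
α = 6.45×10⁻⁶/°F × 9/5 = 11.6×10⁻⁶/K.
E·α·ΔT = 32.30 MPa ⇒ ΔT = 32.30 / (27.72×10³ × 11.6×10⁻⁶) = 100.4 K.
T = 25.1 + 100.4 = 125.5 °C.

125 °C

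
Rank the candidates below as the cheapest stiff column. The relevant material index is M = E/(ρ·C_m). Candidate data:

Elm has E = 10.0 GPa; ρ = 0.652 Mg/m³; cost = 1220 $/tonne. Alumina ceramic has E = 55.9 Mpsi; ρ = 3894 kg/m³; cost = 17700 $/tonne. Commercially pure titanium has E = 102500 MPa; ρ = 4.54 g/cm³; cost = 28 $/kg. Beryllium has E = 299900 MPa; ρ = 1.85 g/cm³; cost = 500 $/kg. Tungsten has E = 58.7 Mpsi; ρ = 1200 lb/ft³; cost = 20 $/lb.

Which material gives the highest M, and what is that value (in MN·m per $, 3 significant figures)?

Putting every candidate on a common basis:
  elm: E = 10.00 GPa, ρ = 652.0 kg/m³, cost = 1.220 $/kg
  alumina ceramic: E = 385.4 GPa, ρ = 3894 kg/m³, cost = 17.70 $/kg
  commercially pure titanium: E = 102.5 GPa, ρ = 4540 kg/m³, cost = 28.00 $/kg
  beryllium: E = 299.9 GPa, ρ = 1850 kg/m³, cost = 500.0 $/kg
  tungsten: E = 404.7 GPa, ρ = 19220 kg/m³, cost = 44.09 $/kg
  elm: M = 12.6 MN·m per $
  alumina ceramic: M = 5.59 MN·m per $
  commercially pure titanium: M = 0.806 MN·m per $
  tungsten: M = 0.478 MN·m per $
  beryllium: M = 0.324 MN·m per $
Elm ranks first.

elm, M = 12.6 MN·m per $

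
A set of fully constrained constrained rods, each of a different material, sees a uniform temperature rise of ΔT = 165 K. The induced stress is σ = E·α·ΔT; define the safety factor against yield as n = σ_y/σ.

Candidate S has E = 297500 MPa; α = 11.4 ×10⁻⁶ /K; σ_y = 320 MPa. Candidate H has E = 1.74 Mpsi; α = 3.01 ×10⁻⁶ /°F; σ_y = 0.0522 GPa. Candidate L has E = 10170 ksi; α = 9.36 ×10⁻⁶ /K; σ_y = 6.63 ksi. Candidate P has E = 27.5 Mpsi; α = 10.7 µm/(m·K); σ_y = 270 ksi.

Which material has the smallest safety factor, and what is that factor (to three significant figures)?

With everything in SI (GPa, ×10⁻⁶/K, MPa):
  candidate S: E = 297.5, α = 11.4, σ_y = 320.0 → σ = 560 MPa, n = 0.572
  candidate H: E = 12.00, α = 5.42, σ_y = 52.20 → σ = 10.7 MPa, n = 4.87
  candidate L: E = 70.12, α = 9.36, σ_y = 45.71 → σ = 108 MPa, n = 0.422
  candidate P: E = 189.6, α = 10.7, σ_y = 1862 → σ = 335 MPa, n = 5.56
Smallest n: candidate L with n = 0.422.

candidate L, n = 0.422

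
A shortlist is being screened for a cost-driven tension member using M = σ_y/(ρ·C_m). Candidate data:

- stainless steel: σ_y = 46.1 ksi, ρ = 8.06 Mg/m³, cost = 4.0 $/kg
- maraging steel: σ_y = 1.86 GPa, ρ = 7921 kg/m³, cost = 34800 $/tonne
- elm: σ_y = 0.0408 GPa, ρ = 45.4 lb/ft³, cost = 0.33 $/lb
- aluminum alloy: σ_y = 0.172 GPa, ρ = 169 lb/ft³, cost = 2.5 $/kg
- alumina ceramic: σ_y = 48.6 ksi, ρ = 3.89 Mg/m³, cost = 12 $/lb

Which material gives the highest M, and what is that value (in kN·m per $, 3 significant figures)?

After converting to SI:
  stainless steel: σ_y = 317.8 MPa, ρ = 8060 kg/m³, cost = 4.000 $/kg
  maraging steel: σ_y = 1860 MPa, ρ = 7921 kg/m³, cost = 34.80 $/kg
  elm: σ_y = 40.80 MPa, ρ = 727.2 kg/m³, cost = 0.7275 $/kg
  aluminum alloy: σ_y = 172.0 MPa, ρ = 2707 kg/m³, cost = 2.500 $/kg
  alumina ceramic: σ_y = 335.1 MPa, ρ = 3890 kg/m³, cost = 26.46 $/kg
  elm: M = 77.1 kN·m per $
  aluminum alloy: M = 25.4 kN·m per $
  stainless steel: M = 9.86 kN·m per $
  maraging steel: M = 6.75 kN·m per $
  alumina ceramic: M = 3.26 kN·m per $
Highest index: elm.

elm, M = 77.1 kN·m per $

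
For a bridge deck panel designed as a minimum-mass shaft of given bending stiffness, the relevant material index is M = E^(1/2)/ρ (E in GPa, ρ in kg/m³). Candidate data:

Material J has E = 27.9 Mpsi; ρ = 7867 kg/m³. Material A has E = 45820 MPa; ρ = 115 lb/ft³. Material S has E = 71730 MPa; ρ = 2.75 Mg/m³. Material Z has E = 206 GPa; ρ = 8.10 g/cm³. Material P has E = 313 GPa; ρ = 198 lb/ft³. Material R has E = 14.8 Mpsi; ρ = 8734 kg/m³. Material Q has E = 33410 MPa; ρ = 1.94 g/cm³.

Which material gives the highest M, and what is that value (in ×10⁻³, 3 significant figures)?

material P, M = 5.58×10⁻³

After converting to SI:
  material J: E = 192.4 GPa, ρ = 7867 kg/m³
  material A: E = 45.82 GPa, ρ = 1842 kg/m³
  material S: E = 71.73 GPa, ρ = 2750 kg/m³
  material Z: E = 206.0 GPa, ρ = 8100 kg/m³
  material P: E = 313.0 GPa, ρ = 3172 kg/m³
  material R: E = 102.0 GPa, ρ = 8734 kg/m³
  material Q: E = 33.41 GPa, ρ = 1940 kg/m³
  material P: M = 5.58×10⁻³
  material A: M = 3.67×10⁻³
  material S: M = 3.08×10⁻³
  material Q: M = 2.98×10⁻³
  material Z: M = 1.77×10⁻³
  material J: M = 1.76×10⁻³
  material R: M = 1.16×10⁻³
Material P ranks first.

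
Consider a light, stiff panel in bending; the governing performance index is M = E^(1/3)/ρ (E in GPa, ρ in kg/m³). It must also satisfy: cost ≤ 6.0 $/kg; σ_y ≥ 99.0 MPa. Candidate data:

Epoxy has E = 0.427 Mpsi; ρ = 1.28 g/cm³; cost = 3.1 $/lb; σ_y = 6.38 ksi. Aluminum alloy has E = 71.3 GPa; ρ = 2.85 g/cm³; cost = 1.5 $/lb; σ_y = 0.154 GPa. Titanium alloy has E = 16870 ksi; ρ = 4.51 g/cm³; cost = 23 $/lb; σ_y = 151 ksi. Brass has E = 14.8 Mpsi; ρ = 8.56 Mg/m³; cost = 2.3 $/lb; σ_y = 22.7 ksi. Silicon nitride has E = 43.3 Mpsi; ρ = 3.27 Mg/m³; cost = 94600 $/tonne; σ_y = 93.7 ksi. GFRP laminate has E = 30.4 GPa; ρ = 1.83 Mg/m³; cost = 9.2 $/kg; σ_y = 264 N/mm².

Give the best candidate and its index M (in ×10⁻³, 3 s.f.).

Screen on constraints: cost ≤ 6.0 $/kg; σ_y ≥ 99.0 MPa. Survivors: aluminum alloy, brass.
Normalizing units and computing the index:
  aluminum alloy: E = 71.30 GPa, ρ = 2850 kg/m³
  brass: E = 102.0 GPa, ρ = 8560 kg/m³
  aluminum alloy: M = 1.45×10⁻³
  brass: M = 0.546×10⁻³
Aluminum alloy ranks first.

aluminum alloy, M = 1.45×10⁻³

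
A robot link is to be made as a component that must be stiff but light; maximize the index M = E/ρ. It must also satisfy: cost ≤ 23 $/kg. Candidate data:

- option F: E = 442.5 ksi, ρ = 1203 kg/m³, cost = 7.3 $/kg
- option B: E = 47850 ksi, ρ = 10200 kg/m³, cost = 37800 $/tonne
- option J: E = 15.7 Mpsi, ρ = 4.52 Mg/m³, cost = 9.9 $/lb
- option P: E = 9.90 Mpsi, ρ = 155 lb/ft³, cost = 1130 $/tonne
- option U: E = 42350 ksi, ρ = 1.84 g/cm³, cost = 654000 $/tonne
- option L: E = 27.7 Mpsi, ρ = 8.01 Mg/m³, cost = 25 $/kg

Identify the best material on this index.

option P

Screen on constraints: cost ≤ 23 $/kg. Survivors: option F, option J, option P.
Normalizing units and computing the index:
  option F: E = 3.051 GPa, ρ = 1203 kg/m³
  option J: E = 108.2 GPa, ρ = 4520 kg/m³
  option P: E = 68.26 GPa, ρ = 2483 kg/m³
  option P: M = 27.5 MN·m/kg
  option J: M = 23.9 MN·m/kg
  option F: M = 2.54 MN·m/kg
Option P has the largest M.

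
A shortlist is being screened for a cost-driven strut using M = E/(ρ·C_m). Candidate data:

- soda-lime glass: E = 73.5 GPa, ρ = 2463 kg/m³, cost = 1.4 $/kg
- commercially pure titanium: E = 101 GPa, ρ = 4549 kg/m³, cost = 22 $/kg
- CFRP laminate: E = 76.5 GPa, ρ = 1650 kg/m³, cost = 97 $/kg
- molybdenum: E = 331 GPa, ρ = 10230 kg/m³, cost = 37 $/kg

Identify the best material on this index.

Per-candidate index values:
  soda-lime glass: M = 21.3 MN·m per $
  commercially pure titanium: M = 1.01 MN·m per $
  molybdenum: M = 0.874 MN·m per $
  CFRP laminate: M = 0.478 MN·m per $
Soda-lime glass has the largest M.

soda-lime glass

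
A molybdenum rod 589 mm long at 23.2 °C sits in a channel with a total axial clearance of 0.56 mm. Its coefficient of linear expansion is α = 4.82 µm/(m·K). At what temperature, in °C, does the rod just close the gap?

220 °C

α·L₀·ΔT = 0.56 mm ⇒ ΔT = 0.56 / (4.82×10⁻⁶ × 589.0) = 197.3 K.
T = 23.2 + 197.3 = 220.5 °C.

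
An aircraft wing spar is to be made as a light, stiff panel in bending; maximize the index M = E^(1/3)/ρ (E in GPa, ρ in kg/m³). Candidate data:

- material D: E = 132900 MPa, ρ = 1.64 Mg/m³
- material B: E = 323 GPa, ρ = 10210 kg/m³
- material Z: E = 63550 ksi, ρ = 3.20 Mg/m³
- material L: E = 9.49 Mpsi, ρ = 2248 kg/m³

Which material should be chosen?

material D

Normalizing units and computing the index:
  material D: E = 132.9 GPa, ρ = 1640 kg/m³
  material B: E = 323.0 GPa, ρ = 10210 kg/m³
  material Z: E = 438.2 GPa, ρ = 3200 kg/m³
  material L: E = 65.43 GPa, ρ = 2248 kg/m³
  material D: M = 3.11×10⁻³
  material Z: M = 2.37×10⁻³
  material L: M = 1.79×10⁻³
  material B: M = 0.672×10⁻³
The maximum is for material D.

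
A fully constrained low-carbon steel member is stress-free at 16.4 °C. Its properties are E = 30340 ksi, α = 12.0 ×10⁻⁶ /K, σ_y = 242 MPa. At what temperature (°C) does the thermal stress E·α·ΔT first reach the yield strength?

113 °C

E = 30340 ksi = 209.2 GPa.
E·α·ΔT = 242.0 MPa ⇒ ΔT = 242.0 / (209.2×10³ × 12.0×10⁻⁶) = 96.40 K.
T = 16.4 + 96.40 = 112.8 °C.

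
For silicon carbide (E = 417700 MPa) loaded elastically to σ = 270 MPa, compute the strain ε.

6.46×10⁻⁴

E = 417700 MPa = 417.7 GPa = 417700 MPa.
ε = σ/E = 270 / 417700 = 6.46×10⁻⁴.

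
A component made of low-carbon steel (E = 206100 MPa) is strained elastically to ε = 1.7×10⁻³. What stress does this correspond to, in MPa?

350 MPa

E = 206100 MPa = 206.1 GPa.
σ = E·ε = 206100 MPa × 1.7×10⁻³ = 350 MPa.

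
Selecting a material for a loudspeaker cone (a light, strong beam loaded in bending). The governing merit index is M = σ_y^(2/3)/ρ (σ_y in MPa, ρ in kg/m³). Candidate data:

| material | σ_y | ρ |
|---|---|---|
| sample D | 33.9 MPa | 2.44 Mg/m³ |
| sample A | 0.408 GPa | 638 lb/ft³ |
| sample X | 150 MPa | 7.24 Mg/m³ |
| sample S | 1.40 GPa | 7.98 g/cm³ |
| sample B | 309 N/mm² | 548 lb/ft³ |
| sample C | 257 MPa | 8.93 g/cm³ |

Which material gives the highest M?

sample S

Normalizing units and computing the index:
  sample D: σ_y = 33.90 MPa, ρ = 2440 kg/m³
  sample A: σ_y = 408.0 MPa, ρ = 10220 kg/m³
  sample X: σ_y = 150.0 MPa, ρ = 7240 kg/m³
  sample S: σ_y = 1400 MPa, ρ = 7980 kg/m³
  sample B: σ_y = 309.0 MPa, ρ = 8778 kg/m³
  sample C: σ_y = 257.0 MPa, ρ = 8930 kg/m³
  sample S: M = 15.7×10⁻³
  sample A: M = 5.38×10⁻³
  sample B: M = 5.21×10⁻³
  sample C: M = 4.53×10⁻³
  sample D: M = 4.29×10⁻³
  sample X: M = 3.90×10⁻³
Sample S has the largest M.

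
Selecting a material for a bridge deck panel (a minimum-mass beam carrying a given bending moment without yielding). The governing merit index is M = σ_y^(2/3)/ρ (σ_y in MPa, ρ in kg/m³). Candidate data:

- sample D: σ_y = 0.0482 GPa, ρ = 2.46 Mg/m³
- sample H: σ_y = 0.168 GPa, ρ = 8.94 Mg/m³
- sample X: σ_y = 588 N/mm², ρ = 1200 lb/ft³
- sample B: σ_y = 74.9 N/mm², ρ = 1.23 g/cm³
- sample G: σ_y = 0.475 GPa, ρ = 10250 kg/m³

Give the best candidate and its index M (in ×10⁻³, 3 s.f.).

sample B, M = 14.4×10⁻³

Convert each candidate to consistent units, then evaluate M:
  sample D: σ_y = 48.20 MPa, ρ = 2460 kg/m³
  sample H: σ_y = 168.0 MPa, ρ = 8940 kg/m³
  sample X: σ_y = 588.0 MPa, ρ = 19220 kg/m³
  sample B: σ_y = 74.90 MPa, ρ = 1230 kg/m³
  sample G: σ_y = 475.0 MPa, ρ = 10250 kg/m³
  sample B: M = 14.4×10⁻³
  sample G: M = 5.94×10⁻³
  sample D: M = 5.38×10⁻³
  sample X: M = 3.65×10⁻³
  sample H: M = 3.41×10⁻³
Sample B has the largest M.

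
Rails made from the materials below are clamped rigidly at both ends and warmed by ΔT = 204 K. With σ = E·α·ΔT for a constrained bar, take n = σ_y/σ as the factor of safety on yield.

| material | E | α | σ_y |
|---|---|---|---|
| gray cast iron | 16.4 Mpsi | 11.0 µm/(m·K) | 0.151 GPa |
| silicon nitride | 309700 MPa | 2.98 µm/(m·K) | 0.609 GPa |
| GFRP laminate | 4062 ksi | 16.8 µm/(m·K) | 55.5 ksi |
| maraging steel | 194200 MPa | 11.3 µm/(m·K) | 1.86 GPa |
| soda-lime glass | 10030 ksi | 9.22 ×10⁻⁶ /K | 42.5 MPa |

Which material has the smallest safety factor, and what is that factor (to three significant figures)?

In consistent units (E in GPa, α in ×10⁻⁶/K, σ_y in MPa):
  gray cast iron: E = 113.1, α = 11.0, σ_y = 151.0 → σ = 254 MPa, n = 0.595
  silicon nitride: E = 309.7, α = 2.98, σ_y = 609.0 → σ = 188 MPa, n = 3.23
  GFRP laminate: E = 28.01, α = 16.8, σ_y = 382.7 → σ = 96.0 MPa, n = 3.99
  maraging steel: E = 194.2, α = 11.3, σ_y = 1860 → σ = 448 MPa, n = 4.15
  soda-lime glass: E = 69.15, α = 9.22, σ_y = 42.50 → σ = 130 MPa, n = 0.327
Soda-lime glass has the lowest safety factor, n = 0.327.

soda-lime glass, n = 0.327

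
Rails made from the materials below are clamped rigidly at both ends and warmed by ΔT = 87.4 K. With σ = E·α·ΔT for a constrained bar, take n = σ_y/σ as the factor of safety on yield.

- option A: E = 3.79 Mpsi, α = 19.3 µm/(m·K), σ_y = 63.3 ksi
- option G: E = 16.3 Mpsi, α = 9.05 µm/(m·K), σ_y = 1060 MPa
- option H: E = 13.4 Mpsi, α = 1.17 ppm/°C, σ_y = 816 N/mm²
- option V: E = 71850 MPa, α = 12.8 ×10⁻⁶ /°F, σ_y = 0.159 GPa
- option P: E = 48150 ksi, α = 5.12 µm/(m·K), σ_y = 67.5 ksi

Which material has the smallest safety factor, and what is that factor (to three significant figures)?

Converting E to GPa, α to ×10⁻⁶/K, σ_y to MPa, then σ and n for each:
  option A: E = 26.13, α = 19.3, σ_y = 436.4 → σ = 44.1 MPa, n = 9.90
  option G: E = 112.4, α = 9.05, σ_y = 1060 → σ = 88.9 MPa, n = 11.9
  option H: E = 92.39, α = 1.17, σ_y = 816.0 → σ = 9.45 MPa, n = 86.4
  option V: E = 71.85, α = 23.0, σ_y = 159.0 → σ = 145 MPa, n = 1.10
  option P: E = 332.0, α = 5.12, σ_y = 465.4 → σ = 149 MPa, n = 3.13
Option V has the lowest safety factor, n = 1.10.

option V, n = 1.10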